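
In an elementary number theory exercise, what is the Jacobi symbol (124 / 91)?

1

(124 / 91)
  = (33 / 91)    [124 ≡ 33 mod 91]
  = (91 / 33)    [QR: 33 ≡ 1 mod 4, sign kept]
  = (25 / 33)    [91 ≡ 25 mod 33]
  = (33 / 25)    [QR: 25 ≡ 1 mod 4, sign kept]
  = (8 / 25)    [33 ≡ 8 mod 25]
  = (1 / 25)    [25 ≡ 1 mod 8 ⇒ (2 / 25)^3 = +1]
  = 1    [(1 / 25) = 1]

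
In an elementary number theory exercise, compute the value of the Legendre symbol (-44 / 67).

(-44 / 67)
  = (23 / 67)    [-44 ≡ 23 mod 67]
  = -(67 / 23)    [QR: both ≡ 3 mod 4, sign flips]
  = -(21 / 23)    [67 ≡ 21 mod 23]
  = -(23 / 21)    [QR: 21 ≡ 1 mod 4, sign kept]
  = -(2 / 21)    [23 ≡ 2 mod 21]
  = (1 / 21)    [21 ≡ 5 mod 8 ⇒ (2 / 21) = -1]
  = 1    [(1 / 21) = 1]

1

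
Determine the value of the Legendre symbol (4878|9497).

(4878|9497)
  = (2439|9497)    [9497 ≡ 1 mod 8 ⇒ (2|9497) = +1]
  = (9497|2439)    [QR: 9497 ≡ 1 mod 4, sign kept]
  = (2180|2439)    [9497 ≡ 2180 mod 2439]
  = (545|2439)    [2439 ≡ 7 mod 8 ⇒ (2|2439)^2 = +1]
  = (2439|545)    [QR: 545 ≡ 1 mod 4, sign kept]
  = (259|545)    [2439 ≡ 259 mod 545]
  = (545|259)    [QR: 545 ≡ 1 mod 4, sign kept]
  = (27|259)    [545 ≡ 27 mod 259]
  = -(259|27)    [QR: both ≡ 3 mod 4, sign flips]
  = -(16|27)    [259 ≡ 16 mod 27]
  = -(1|27)    [27 ≡ 3 mod 8 ⇒ (2|27)^4 = +1]
  = -1    [(1|27) = 1]

-1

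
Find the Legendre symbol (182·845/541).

1

By multiplicativity, (182·845/541) = (182/541)·(845/541).
First factor (182/541):
Factor out 2: 182 = 2·91. Since 541 ≡ 5 (mod 8), (2/541) = -1. Now have -(91/541).
541 ≡ 1 (mod 4), so quadratic reciprocity gives (91/541) = (541/91). Reduce: 541 ≡ 86 (mod 91). Now have -(86/91).
Factor out 2: 86 = 2·43. Since 91 ≡ 3 (mod 8), (2/91) = -1. Now have (43/91).
Both 43 ≡ 3 and 91 ≡ 3 (mod 4), so reciprocity gives (43/91) = -(91/43). Reduce: 91 ≡ 5 (mod 43). Now have -(5/43).
5 ≡ 1 (mod 4), so quadratic reciprocity gives (5/43) = (43/5). Reduce: 43 ≡ 3 (mod 5). Now have -(3/5).
5 ≡ 1 (mod 4), so quadratic reciprocity gives (3/5) = (5/3). Reduce: 5 ≡ 2 (mod 3). Now have -(2/3).
Factor out 2: 2 = 2. Since 3 ≡ 3 (mod 8), (2/3) = -1. Now have (1/3).
(1/3) = 1. Collecting the sign factors: 1.
Second factor (845/541):
Reduce the numerator: 845 ≡ 304 (mod 541), so (845/541) = (304/541).
Factor out 2: 304 = 2^4·19. Since 541 ≡ 5 (mod 8), (2/541) = -1, and (2/541)^4 = +1. Now have (19/541).
541 ≡ 1 (mod 4), so quadratic reciprocity gives (19/541) = (541/19). Reduce: 541 ≡ 9 (mod 19). Now have (9/19).
9 ≡ 1 (mod 4), so quadratic reciprocity gives (9/19) = (19/9). Reduce: 19 ≡ 1 (mod 9). Now have (1/9).
(1/9) = 1. Collecting the sign factors: 1.
Product: (1)·(1) = 1.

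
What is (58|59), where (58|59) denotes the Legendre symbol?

-1

Factor out 2: 58 = 2·29. Since 59 ≡ 3 (mod 8), (2|59) = -1. Now have -(29|59).
29 ≡ 1 (mod 4), so quadratic reciprocity gives (29|59) = (59|29). Reduce: 59 ≡ 1 (mod 29). Now have -(1|29).
(1|29) = 1. Collecting the sign factors: -1.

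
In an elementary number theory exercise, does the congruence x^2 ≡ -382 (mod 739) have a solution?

yes

Pull out -1: (-382/739) = (-1/739)·(382/739). Since 739 ≡ 3 (mod 4), (-1/739) = -1. Now have -(382/739).
Factor out 2: 382 = 2·191. Since 739 ≡ 3 (mod 8), (2/739) = -1. Now have (191/739).
Both 191 ≡ 3 and 739 ≡ 3 (mod 4), so reciprocity gives (191/739) = -(739/191). Reduce: 739 ≡ 166 (mod 191). Now have -(166/191).
Factor out 2: 166 = 2·83. Since 191 ≡ 7 (mod 8), (2/191) = +1. Now have -(83/191).
Both 83 ≡ 3 and 191 ≡ 3 (mod 4), so reciprocity gives (83/191) = -(191/83). Reduce: 191 ≡ 25 (mod 83). Now have (25/83).
25 ≡ 1 (mod 4), so quadratic reciprocity gives (25/83) = (83/25). Reduce: 83 ≡ 8 (mod 25). Now have (8/25).
Factor out 2: 8 = 2^3. Since 25 ≡ 1 (mod 8), (2/25) = +1, and (2/25)^3 = +1. Now have (1/25).
(1/25) = 1. Collecting the sign factors: 1.
(-382/739) = 1, and 739 is prime, so -382 is a quadratic residue mod 739.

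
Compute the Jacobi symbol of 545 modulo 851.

1

(545|851)
  = (851|545)    [QR: 545 ≡ 1 mod 4, sign kept]
  = (306|545)    [851 ≡ 306 mod 545]
  = (153|545)    [545 ≡ 1 mod 8 ⇒ (2|545) = +1]
  = (545|153)    [QR: 153 ≡ 1 mod 4, sign kept]
  = (86|153)    [545 ≡ 86 mod 153]
  = (43|153)    [153 ≡ 1 mod 8 ⇒ (2|153) = +1]
  = (153|43)    [QR: 153 ≡ 1 mod 4, sign kept]
  = (24|43)    [153 ≡ 24 mod 43]
  = -(3|43)    [43 ≡ 3 mod 8 ⇒ (2|43)^3 = -1]
  = (43|3)    [QR: both ≡ 3 mod 4, sign flips]
  = (1|3)    [43 ≡ 1 mod 3]
  = 1    [(1|3) = 1]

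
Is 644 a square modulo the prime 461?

no

Reduce the numerator: 644 ≡ 183 (mod 461), so (644/461) = (183/461).
461 ≡ 1 (mod 4), so quadratic reciprocity gives (183/461) = (461/183). Reduce: 461 ≡ 95 (mod 183). Now have (95/183).
Both 95 ≡ 3 and 183 ≡ 3 (mod 4), so reciprocity gives (95/183) = -(183/95). Reduce: 183 ≡ 88 (mod 95). Now have -(88/95).
Factor out 2: 88 = 2^3·11. Since 95 ≡ 7 (mod 8), (2/95) = +1, and (2/95)^3 = +1. Now have -(11/95).
Both 11 ≡ 3 and 95 ≡ 3 (mod 4), so reciprocity gives (11/95) = -(95/11). Reduce: 95 ≡ 7 (mod 11). Now have (7/11).
Both 7 ≡ 3 and 11 ≡ 3 (mod 4), so reciprocity gives (7/11) = -(11/7). Reduce: 11 ≡ 4 (mod 7). Now have -(4/7).
Factor out 2: 4 = 2^2. Since 7 ≡ 7 (mod 8), (2/7) = +1, and (2/7)^2 = +1. Now have -(1/7).
(1/7) = 1. Collecting the sign factors: -1.
(644/461) = -1, and 461 is prime, so 644 is not a quadratic residue mod 461.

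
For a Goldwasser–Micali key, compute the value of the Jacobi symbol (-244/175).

1

(-244/175)
  = (106/175)    [-244 ≡ 106 mod 175]
  = (53/175)    [175 ≡ 7 mod 8 ⇒ (2/175) = +1]
  = (175/53)    [QR: 53 ≡ 1 mod 4, sign kept]
  = (16/53)    [175 ≡ 16 mod 53]
  = (1/53)    [53 ≡ 5 mod 8 ⇒ (2/53)^4 = +1]
  = 1    [(1/53) = 1]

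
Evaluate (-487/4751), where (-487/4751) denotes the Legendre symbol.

-1

(-487/4751)
  = (4264/4751)    [-487 ≡ 4264 mod 4751]
  = (533/4751)    [4751 ≡ 7 mod 8 ⇒ (2/4751)^3 = +1]
  = (4751/533)    [QR: 533 ≡ 1 mod 4, sign kept]
  = (487/533)    [4751 ≡ 487 mod 533]
  = (533/487)    [QR: 533 ≡ 1 mod 4, sign kept]
  = (46/487)    [533 ≡ 46 mod 487]
  = (23/487)    [487 ≡ 7 mod 8 ⇒ (2/487) = +1]
  = -(487/23)    [QR: both ≡ 3 mod 4, sign flips]
  = -(4/23)    [487 ≡ 4 mod 23]
  = -(1/23)    [23 ≡ 7 mod 8 ⇒ (2/23)^2 = +1]
  = -1    [(1/23) = 1]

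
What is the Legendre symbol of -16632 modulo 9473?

Reduce the numerator: -16632 ≡ 2314 (mod 9473), so (-16632/9473) = (2314/9473).
Factor out 2: 2314 = 2·1157. Since 9473 ≡ 1 (mod 8), (2/9473) = +1. Now have (1157/9473).
1157 ≡ 1 (mod 4), so quadratic reciprocity gives (1157/9473) = (9473/1157). Reduce: 9473 ≡ 217 (mod 1157). Now have (217/1157).
217 ≡ 1 (mod 4), so quadratic reciprocity gives (217/1157) = (1157/217). Reduce: 1157 ≡ 72 (mod 217). Now have (72/217).
Factor out 2: 72 = 2^3·9. Since 217 ≡ 1 (mod 8), (2/217) = +1, and (2/217)^3 = +1. Now have (9/217).
9 ≡ 1 (mod 4), so quadratic reciprocity gives (9/217) = (217/9). Reduce: 217 ≡ 1 (mod 9). Now have (1/9).
(1/9) = 1. Collecting the sign factors: 1.

1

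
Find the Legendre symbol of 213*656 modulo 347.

By multiplicativity, (213·656/347) = (213/347)·(656/347).
First factor (213/347):
(213/347)
  = (347/213)    [QR: 213 ≡ 1 mod 4, sign kept]
  = (134/213)    [347 ≡ 134 mod 213]
  = -(67/213)    [213 ≡ 5 mod 8 ⇒ (2/213) = -1]
  = -(213/67)    [QR: 213 ≡ 1 mod 4, sign kept]
  = -(12/67)    [213 ≡ 12 mod 67]
  = -(3/67)    [67 ≡ 3 mod 8 ⇒ (2/67)^2 = +1]
  = (67/3)    [QR: both ≡ 3 mod 4, sign flips]
  = (1/3)    [67 ≡ 1 mod 3]
  = 1    [(1/3) = 1]
Second factor (656/347):
(656/347)
  = (309/347)    [656 ≡ 309 mod 347]
  = (347/309)    [QR: 309 ≡ 1 mod 4, sign kept]
  = (38/309)    [347 ≡ 38 mod 309]
  = -(19/309)    [309 ≡ 5 mod 8 ⇒ (2/309) = -1]
  = -(309/19)    [QR: 309 ≡ 1 mod 4, sign kept]
  = -(5/19)    [309 ≡ 5 mod 19]
  = -(19/5)    [QR: 5 ≡ 1 mod 4, sign kept]
  = -(4/5)    [19 ≡ 4 mod 5]
  = -(1/5)    [5 ≡ 5 mod 8 ⇒ (2/5)^2 = +1]
  = -1    [(1/5) = 1]
Product: (1)·(-1) = -1.

-1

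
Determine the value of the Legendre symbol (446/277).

1

(446/277)
  = (169/277)    [446 ≡ 169 mod 277]
  = (277/169)    [QR: 169 ≡ 1 mod 4, sign kept]
  = (108/169)    [277 ≡ 108 mod 169]
  = (27/169)    [169 ≡ 1 mod 8 ⇒ (2/169)^2 = +1]
  = (169/27)    [QR: 169 ≡ 1 mod 4, sign kept]
  = (7/27)    [169 ≡ 7 mod 27]
  = -(27/7)    [QR: both ≡ 3 mod 4, sign flips]
  = -(6/7)    [27 ≡ 6 mod 7]
  = -(3/7)    [7 ≡ 7 mod 8 ⇒ (2/7) = +1]
  = (7/3)    [QR: both ≡ 3 mod 4, sign flips]
  = (1/3)    [7 ≡ 1 mod 3]
  = 1    [(1/3) = 1]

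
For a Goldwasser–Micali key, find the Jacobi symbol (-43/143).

1

(-43/143)
  = (100/143)    [-43 ≡ 100 mod 143]
  = (25/143)    [143 ≡ 7 mod 8 ⇒ (2/143)^2 = +1]
  = (143/25)    [QR: 25 ≡ 1 mod 4, sign kept]
  = (18/25)    [143 ≡ 18 mod 25]
  = (9/25)    [25 ≡ 1 mod 8 ⇒ (2/25) = +1]
  = (25/9)    [QR: 9 ≡ 1 mod 4, sign kept]
  = (7/9)    [25 ≡ 7 mod 9]
  = (9/7)    [QR: 9 ≡ 1 mod 4, sign kept]
  = (2/7)    [9 ≡ 2 mod 7]
  = (1/7)    [7 ≡ 7 mod 8 ⇒ (2/7) = +1]
  = 1    [(1/7) = 1]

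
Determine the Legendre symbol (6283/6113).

1

(6283/6113)
  = (170/6113)    [6283 ≡ 170 mod 6113]
  = (85/6113)    [6113 ≡ 1 mod 8 ⇒ (2/6113) = +1]
  = (6113/85)    [QR: 85 ≡ 1 mod 4, sign kept]
  = (78/85)    [6113 ≡ 78 mod 85]
  = -(39/85)    [85 ≡ 5 mod 8 ⇒ (2/85) = -1]
  = -(85/39)    [QR: 85 ≡ 1 mod 4, sign kept]
  = -(7/39)    [85 ≡ 7 mod 39]
  = (39/7)    [QR: both ≡ 3 mod 4, sign flips]
  = (4/7)    [39 ≡ 4 mod 7]
  = (1/7)    [7 ≡ 7 mod 8 ⇒ (2/7)^2 = +1]
  = 1    [(1/7) = 1]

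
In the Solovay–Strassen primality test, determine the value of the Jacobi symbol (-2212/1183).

Pull out -1: (-2212/1183) = (-1/1183)·(2212/1183). Since 1183 ≡ 3 (mod 4), (-1/1183) = -1. Now have -(2212/1183).
Reduce the numerator: 2212 ≡ 1029 (mod 1183), so (2212/1183) = (1029/1183).
1029 ≡ 1 (mod 4), so quadratic reciprocity gives (1029/1183) = (1183/1029). Reduce: 1183 ≡ 154 (mod 1029). Now have -(154/1029).
Factor out 2: 154 = 2·77. Since 1029 ≡ 5 (mod 8), (2/1029) = -1. Now have (77/1029).
77 ≡ 1 (mod 4), so quadratic reciprocity gives (77/1029) = (1029/77). Reduce: 1029 ≡ 28 (mod 77). Now have (28/77).
Factor out 2: 28 = 2^2·7. Since 77 ≡ 5 (mod 8), (2/77) = -1, and (2/77)^2 = +1. Now have (7/77).
77 ≡ 1 (mod 4), so quadratic reciprocity gives (7/77) = (77/7). Reduce: 77 ≡ 0 (mod 7). Now have (0/7).
The numerator is now 0 with denominator 7 > 1: the symbol is 0.

0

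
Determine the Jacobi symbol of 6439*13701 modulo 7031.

By multiplicativity, (6439·13701/7031) = (6439/7031)·(13701/7031).
First factor (6439/7031):
(6439/7031)
  = -(7031/6439)    [QR: both ≡ 3 mod 4, sign flips]
  = -(592/6439)    [7031 ≡ 592 mod 6439]
  = -(37/6439)    [6439 ≡ 7 mod 8 ⇒ (2/6439)^4 = +1]
  = -(6439/37)    [QR: 37 ≡ 1 mod 4, sign kept]
  = -(1/37)    [6439 ≡ 1 mod 37]
  = -1    [(1/37) = 1]
Second factor (13701/7031):
(13701/7031)
  = (6670/7031)    [13701 ≡ 6670 mod 7031]
  = (3335/7031)    [7031 ≡ 7 mod 8 ⇒ (2/7031) = +1]
  = -(7031/3335)    [QR: both ≡ 3 mod 4, sign flips]
  = -(361/3335)    [7031 ≡ 361 mod 3335]
  = -(3335/361)    [QR: 361 ≡ 1 mod 4, sign kept]
  = -(86/361)    [3335 ≡ 86 mod 361]
  = -(43/361)    [361 ≡ 1 mod 8 ⇒ (2/361) = +1]
  = -(361/43)    [QR: 361 ≡ 1 mod 4, sign kept]
  = -(17/43)    [361 ≡ 17 mod 43]
  = -(43/17)    [QR: 17 ≡ 1 mod 4, sign kept]
  = -(9/17)    [43 ≡ 9 mod 17]
  = -(17/9)    [QR: 9 ≡ 1 mod 4, sign kept]
  = -(8/9)    [17 ≡ 8 mod 9]
  = -(1/9)    [9 ≡ 1 mod 8 ⇒ (2/9)^3 = +1]
  = -1    [(1/9) = 1]
Product: (-1)·(-1) = 1.

1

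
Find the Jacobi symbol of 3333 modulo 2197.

-1

(3333|2197)
  = (1136|2197)    [3333 ≡ 1136 mod 2197]
  = (71|2197)    [2197 ≡ 5 mod 8 ⇒ (2|2197)^4 = +1]
  = (2197|71)    [QR: 2197 ≡ 1 mod 4, sign kept]
  = (67|71)    [2197 ≡ 67 mod 71]
  = -(71|67)    [QR: both ≡ 3 mod 4, sign flips]
  = -(4|67)    [71 ≡ 4 mod 67]
  = -(1|67)    [67 ≡ 3 mod 8 ⇒ (2|67)^2 = +1]
  = -1    [(1|67) = 1]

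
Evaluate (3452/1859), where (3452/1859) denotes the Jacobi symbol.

1

(3452/1859)
  = (1593/1859)    [3452 ≡ 1593 mod 1859]
  = (1859/1593)    [QR: 1593 ≡ 1 mod 4, sign kept]
  = (266/1593)    [1859 ≡ 266 mod 1593]
  = (133/1593)    [1593 ≡ 1 mod 8 ⇒ (2/1593) = +1]
  = (1593/133)    [QR: 133 ≡ 1 mod 4, sign kept]
  = (130/133)    [1593 ≡ 130 mod 133]
  = -(65/133)    [133 ≡ 5 mod 8 ⇒ (2/133) = -1]
  = -(133/65)    [QR: 65 ≡ 1 mod 4, sign kept]
  = -(3/65)    [133 ≡ 3 mod 65]
  = -(65/3)    [QR: 65 ≡ 1 mod 4, sign kept]
  = -(2/3)    [65 ≡ 2 mod 3]
  = (1/3)    [3 ≡ 3 mod 8 ⇒ (2/3) = -1]
  = 1    [(1/3) = 1]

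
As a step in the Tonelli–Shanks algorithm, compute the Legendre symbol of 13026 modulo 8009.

Reduce the numerator: 13026 ≡ 5017 (mod 8009), so (13026/8009) = (5017/8009).
5017 ≡ 1 (mod 4), so quadratic reciprocity gives (5017/8009) = (8009/5017). Reduce: 8009 ≡ 2992 (mod 5017). Now have (2992/5017).
Factor out 2: 2992 = 2^4·187. Since 5017 ≡ 1 (mod 8), (2/5017) = +1, and (2/5017)^4 = +1. Now have (187/5017).
5017 ≡ 1 (mod 4), so quadratic reciprocity gives (187/5017) = (5017/187). Reduce: 5017 ≡ 155 (mod 187). Now have (155/187).
Both 155 ≡ 3 and 187 ≡ 3 (mod 4), so reciprocity gives (155/187) = -(187/155). Reduce: 187 ≡ 32 (mod 155). Now have -(32/155).
Factor out 2: 32 = 2^5. Since 155 ≡ 3 (mod 8), (2/155) = -1, and (2/155)^5 = -1. Now have (1/155).
(1/155) = 1. Collecting the sign factors: 1.

1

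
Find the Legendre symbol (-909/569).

1

Reduce the numerator: -909 ≡ 229 (mod 569), so (-909/569) = (229/569).
229 ≡ 1 (mod 4), so quadratic reciprocity gives (229/569) = (569/229). Reduce: 569 ≡ 111 (mod 229). Now have (111/229).
229 ≡ 1 (mod 4), so quadratic reciprocity gives (111/229) = (229/111). Reduce: 229 ≡ 7 (mod 111). Now have (7/111).
Both 7 ≡ 3 and 111 ≡ 3 (mod 4), so reciprocity gives (7/111) = -(111/7). Reduce: 111 ≡ 6 (mod 7). Now have -(6/7).
Factor out 2: 6 = 2·3. Since 7 ≡ 7 (mod 8), (2/7) = +1. Now have -(3/7).
Both 3 ≡ 3 and 7 ≡ 3 (mod 4), so reciprocity gives (3/7) = -(7/3). Reduce: 7 ≡ 1 (mod 3). Now have (1/3).
(1/3) = 1. Collecting the sign factors: 1.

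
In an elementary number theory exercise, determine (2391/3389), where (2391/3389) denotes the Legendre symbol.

3389 ≡ 1 (mod 4), so quadratic reciprocity gives (2391/3389) = (3389/2391). Reduce: 3389 ≡ 998 (mod 2391). Now have (998/2391).
Factor out 2: 998 = 2·499. Since 2391 ≡ 7 (mod 8), (2/2391) = +1. Now have (499/2391).
Both 499 ≡ 3 and 2391 ≡ 3 (mod 4), so reciprocity gives (499/2391) = -(2391/499). Reduce: 2391 ≡ 395 (mod 499). Now have -(395/499).
Both 395 ≡ 3 and 499 ≡ 3 (mod 4), so reciprocity gives (395/499) = -(499/395). Reduce: 499 ≡ 104 (mod 395). Now have (104/395).
Factor out 2: 104 = 2^3·13. Since 395 ≡ 3 (mod 8), (2/395) = -1, and (2/395)^3 = -1. Now have -(13/395).
13 ≡ 1 (mod 4), so quadratic reciprocity gives (13/395) = (395/13). Reduce: 395 ≡ 5 (mod 13). Now have -(5/13).
5 ≡ 1 (mod 4), so quadratic reciprocity gives (5/13) = (13/5). Reduce: 13 ≡ 3 (mod 5). Now have -(3/5).
5 ≡ 1 (mod 4), so quadratic reciprocity gives (3/5) = (5/3). Reduce: 5 ≡ 2 (mod 3). Now have -(2/3).
Factor out 2: 2 = 2. Since 3 ≡ 3 (mod 8), (2/3) = -1. Now have (1/3).
(1/3) = 1. Collecting the sign factors: 1.

1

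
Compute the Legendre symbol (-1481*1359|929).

By multiplicativity, (-1481·1359|929) = (-1481|929)·(1359|929).
First factor (-1481|929):
Pull out -1: (-1481|929) = (-1|929)·(1481|929). Since 929 ≡ 1 (mod 4), (-1|929) = +1. Now have (1481|929).
Reduce the numerator: 1481 ≡ 552 (mod 929), so (1481|929) = (552|929).
Factor out 2: 552 = 2^3·69. Since 929 ≡ 1 (mod 8), (2|929) = +1, and (2|929)^3 = +1. Now have (69|929).
69 ≡ 1 (mod 4), so quadratic reciprocity gives (69|929) = (929|69). Reduce: 929 ≡ 32 (mod 69). Now have (32|69).
Factor out 2: 32 = 2^5. Since 69 ≡ 5 (mod 8), (2|69) = -1, and (2|69)^5 = -1. Now have -(1|69).
(1|69) = 1. Collecting the sign factors: -1.
Second factor (1359|929):
Reduce the numerator: 1359 ≡ 430 (mod 929), so (1359|929) = (430|929).
Factor out 2: 430 = 2·215. Since 929 ≡ 1 (mod 8), (2|929) = +1. Now have (215|929).
929 ≡ 1 (mod 4), so quadratic reciprocity gives (215|929) = (929|215). Reduce: 929 ≡ 69 (mod 215). Now have (69|215).
69 ≡ 1 (mod 4), so quadratic reciprocity gives (69|215) = (215|69). Reduce: 215 ≡ 8 (mod 69). Now have (8|69).
Factor out 2: 8 = 2^3. Since 69 ≡ 5 (mod 8), (2|69) = -1, and (2|69)^3 = -1. Now have -(1|69).
(1|69) = 1. Collecting the sign factors: -1.
Product: (-1)·(-1) = 1.

1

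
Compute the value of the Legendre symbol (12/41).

-1

(12/41)
  = (3/41)    [41 ≡ 1 mod 8 ⇒ (2/41)^2 = +1]
  = (41/3)    [QR: 41 ≡ 1 mod 4, sign kept]
  = (2/3)    [41 ≡ 2 mod 3]
  = -(1/3)    [3 ≡ 3 mod 8 ⇒ (2/3) = -1]
  = -1    [(1/3) = 1]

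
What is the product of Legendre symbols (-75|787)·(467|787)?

By multiplicativity, (-75·467|787) = (-75|787)·(467|787).
First factor (-75|787):
Pull out -1: (-75|787) = (-1|787)·(75|787). Since 787 ≡ 3 (mod 4), (-1|787) = -1. Now have -(75|787).
Both 75 ≡ 3 and 787 ≡ 3 (mod 4), so reciprocity gives (75|787) = -(787|75). Reduce: 787 ≡ 37 (mod 75). Now have (37|75).
37 ≡ 1 (mod 4), so quadratic reciprocity gives (37|75) = (75|37). Reduce: 75 ≡ 1 (mod 37). Now have (1|37).
(1|37) = 1. Collecting the sign factors: 1.
Second factor (467|787):
Both 467 ≡ 3 and 787 ≡ 3 (mod 4), so reciprocity gives (467|787) = -(787|467). Reduce: 787 ≡ 320 (mod 467). Now have -(320|467).
Factor out 2: 320 = 2^6·5. Since 467 ≡ 3 (mod 8), (2|467) = -1, and (2|467)^6 = +1. Now have -(5|467).
5 ≡ 1 (mod 4), so quadratic reciprocity gives (5|467) = (467|5). Reduce: 467 ≡ 2 (mod 5). Now have -(2|5).
Factor out 2: 2 = 2. Since 5 ≡ 5 (mod 8), (2|5) = -1. Now have (1|5).
(1|5) = 1. Collecting the sign factors: 1.
Product: (1)·(1) = 1.

1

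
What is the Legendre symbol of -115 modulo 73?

-1

Pull out -1: (-115/73) = (-1/73)·(115/73). Since 73 ≡ 1 (mod 4), (-1/73) = +1. Now have (115/73).
Reduce the numerator: 115 ≡ 42 (mod 73), so (115/73) = (42/73).
Factor out 2: 42 = 2·21. Since 73 ≡ 1 (mod 8), (2/73) = +1. Now have (21/73).
21 ≡ 1 (mod 4), so quadratic reciprocity gives (21/73) = (73/21). Reduce: 73 ≡ 10 (mod 21). Now have (10/21).
Factor out 2: 10 = 2·5. Since 21 ≡ 5 (mod 8), (2/21) = -1. Now have -(5/21).
5 ≡ 1 (mod 4), so quadratic reciprocity gives (5/21) = (21/5). Reduce: 21 ≡ 1 (mod 5). Now have -(1/5).
(1/5) = 1. Collecting the sign factors: -1.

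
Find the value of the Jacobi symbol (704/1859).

(704/1859)
  = (11/1859)    [1859 ≡ 3 mod 8 ⇒ (2/1859)^6 = +1]
  = -(1859/11)    [QR: both ≡ 3 mod 4, sign flips]
  = -(0/11)    [1859 ≡ 0 mod 11]
  = 0    [numerator 0, gcd > 1]

0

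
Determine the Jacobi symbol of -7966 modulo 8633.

Pull out -1: (-7966 / 8633) = (-1 / 8633)·(7966 / 8633). Since 8633 ≡ 1 (mod 4), (-1 / 8633) = +1. Now have (7966 / 8633).
Factor out 2: 7966 = 2·3983. Since 8633 ≡ 1 (mod 8), (2 / 8633) = +1. Now have (3983 / 8633).
8633 ≡ 1 (mod 4), so quadratic reciprocity gives (3983 / 8633) = (8633 / 3983). Reduce: 8633 ≡ 667 (mod 3983). Now have (667 / 3983).
Both 667 ≡ 3 and 3983 ≡ 3 (mod 4), so reciprocity gives (667 / 3983) = -(3983 / 667). Reduce: 3983 ≡ 648 (mod 667). Now have -(648 / 667).
Factor out 2: 648 = 2^3·81. Since 667 ≡ 3 (mod 8), (2 / 667) = -1, and (2 / 667)^3 = -1. Now have (81 / 667).
81 ≡ 1 (mod 4), so quadratic reciprocity gives (81 / 667) = (667 / 81). Reduce: 667 ≡ 19 (mod 81). Now have (19 / 81).
81 ≡ 1 (mod 4), so quadratic reciprocity gives (19 / 81) = (81 / 19). Reduce: 81 ≡ 5 (mod 19). Now have (5 / 19).
5 ≡ 1 (mod 4), so quadratic reciprocity gives (5 / 19) = (19 / 5). Reduce: 19 ≡ 4 (mod 5). Now have (4 / 5).
Factor out 2: 4 = 2^2. Since 5 ≡ 5 (mod 8), (2 / 5) = -1, and (2 / 5)^2 = +1. Now have (1 / 5).
(1 / 5) = 1. Collecting the sign factors: 1.

1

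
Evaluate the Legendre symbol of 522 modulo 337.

Reduce the numerator: 522 ≡ 185 (mod 337), so (522/337) = (185/337).
185 ≡ 1 (mod 4), so quadratic reciprocity gives (185/337) = (337/185). Reduce: 337 ≡ 152 (mod 185). Now have (152/185).
Factor out 2: 152 = 2^3·19. Since 185 ≡ 1 (mod 8), (2/185) = +1, and (2/185)^3 = +1. Now have (19/185).
185 ≡ 1 (mod 4), so quadratic reciprocity gives (19/185) = (185/19). Reduce: 185 ≡ 14 (mod 19). Now have (14/19).
Factor out 2: 14 = 2·7. Since 19 ≡ 3 (mod 8), (2/19) = -1. Now have -(7/19).
Both 7 ≡ 3 and 19 ≡ 3 (mod 4), so reciprocity gives (7/19) = -(19/7). Reduce: 19 ≡ 5 (mod 7). Now have (5/7).
5 ≡ 1 (mod 4), so quadratic reciprocity gives (5/7) = (7/5). Reduce: 7 ≡ 2 (mod 5). Now have (2/5).
Factor out 2: 2 = 2. Since 5 ≡ 5 (mod 8), (2/5) = -1. Now have -(1/5).
(1/5) = 1. Collecting the sign factors: -1.

-1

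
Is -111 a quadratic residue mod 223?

yes

(-111/223)
  = (112/223)    [-111 ≡ 112 mod 223]
  = (7/223)    [223 ≡ 7 mod 8 ⇒ (2/223)^4 = +1]
  = -(223/7)    [QR: both ≡ 3 mod 4, sign flips]
  = -(6/7)    [223 ≡ 6 mod 7]
  = -(3/7)    [7 ≡ 7 mod 8 ⇒ (2/7) = +1]
  = (7/3)    [QR: both ≡ 3 mod 4, sign flips]
  = (1/3)    [7 ≡ 1 mod 3]
  = 1    [(1/3) = 1]
The Legendre symbol is 1, so x^2 ≡ -111 (mod 223) has solution.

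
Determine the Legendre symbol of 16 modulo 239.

1

(16/239)
  = (1/239)    [239 ≡ 7 mod 8 ⇒ (2/239)^4 = +1]
  = 1    [(1/239) = 1]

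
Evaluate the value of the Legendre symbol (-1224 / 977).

1

(-1224 / 977)
  = (730 / 977)    [-1224 ≡ 730 mod 977]
  = (365 / 977)    [977 ≡ 1 mod 8 ⇒ (2 / 977) = +1]
  = (977 / 365)    [QR: 365 ≡ 1 mod 4, sign kept]
  = (247 / 365)    [977 ≡ 247 mod 365]
  = (365 / 247)    [QR: 365 ≡ 1 mod 4, sign kept]
  = (118 / 247)    [365 ≡ 118 mod 247]
  = (59 / 247)    [247 ≡ 7 mod 8 ⇒ (2 / 247) = +1]
  = -(247 / 59)    [QR: both ≡ 3 mod 4, sign flips]
  = -(11 / 59)    [247 ≡ 11 mod 59]
  = (59 / 11)    [QR: both ≡ 3 mod 4, sign flips]
  = (4 / 11)    [59 ≡ 4 mod 11]
  = (1 / 11)    [11 ≡ 3 mod 8 ⇒ (2 / 11)^2 = +1]
  = 1    [(1 / 11) = 1]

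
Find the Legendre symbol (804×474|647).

By multiplicativity, (804·474|647) = (804|647)·(474|647).
First factor (804|647):
Reduce the numerator: 804 ≡ 157 (mod 647), so (804|647) = (157|647).
157 ≡ 1 (mod 4), so quadratic reciprocity gives (157|647) = (647|157). Reduce: 647 ≡ 19 (mod 157). Now have (19|157).
157 ≡ 1 (mod 4), so quadratic reciprocity gives (19|157) = (157|19). Reduce: 157 ≡ 5 (mod 19). Now have (5|19).
5 ≡ 1 (mod 4), so quadratic reciprocity gives (5|19) = (19|5). Reduce: 19 ≡ 4 (mod 5). Now have (4|5).
Factor out 2: 4 = 2^2. Since 5 ≡ 5 (mod 8), (2|5) = -1, and (2|5)^2 = +1. Now have (1|5).
(1|5) = 1. Collecting the sign factors: 1.
Second factor (474|647):
Factor out 2: 474 = 2·237. Since 647 ≡ 7 (mod 8), (2|647) = +1. Now have (237|647).
237 ≡ 1 (mod 4), so quadratic reciprocity gives (237|647) = (647|237). Reduce: 647 ≡ 173 (mod 237). Now have (173|237).
173 ≡ 1 (mod 4), so quadratic reciprocity gives (173|237) = (237|173). Reduce: 237 ≡ 64 (mod 173). Now have (64|173).
Factor out 2: 64 = 2^6. Since 173 ≡ 5 (mod 8), (2|173) = -1, and (2|173)^6 = +1. Now have (1|173).
(1|173) = 1. Collecting the sign factors: 1.
Product: (1)·(1) = 1.

1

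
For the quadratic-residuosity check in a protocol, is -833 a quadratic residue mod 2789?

yes

(-833/2789)
  = (1956/2789)    [-833 ≡ 1956 mod 2789]
  = (489/2789)    [2789 ≡ 5 mod 8 ⇒ (2/2789)^2 = +1]
  = (2789/489)    [QR: 489 ≡ 1 mod 4, sign kept]
  = (344/489)    [2789 ≡ 344 mod 489]
  = (43/489)    [489 ≡ 1 mod 8 ⇒ (2/489)^3 = +1]
  = (489/43)    [QR: 489 ≡ 1 mod 4, sign kept]
  = (16/43)    [489 ≡ 16 mod 43]
  = (1/43)    [43 ≡ 3 mod 8 ⇒ (2/43)^4 = +1]
  = 1    [(1/43) = 1]
(-833/2789) = 1, and 2789 is prime, so -833 is a quadratic residue mod 2789.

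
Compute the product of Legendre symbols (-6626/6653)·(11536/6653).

1

By multiplicativity, (-6626·11536/6653) = (-6626/6653)·(11536/6653).
First factor (-6626/6653):
Reduce the numerator: -6626 ≡ 27 (mod 6653), so (-6626/6653) = (27/6653).
6653 ≡ 1 (mod 4), so quadratic reciprocity gives (27/6653) = (6653/27). Reduce: 6653 ≡ 11 (mod 27). Now have (11/27).
Both 11 ≡ 3 and 27 ≡ 3 (mod 4), so reciprocity gives (11/27) = -(27/11). Reduce: 27 ≡ 5 (mod 11). Now have -(5/11).
5 ≡ 1 (mod 4), so quadratic reciprocity gives (5/11) = (11/5). Reduce: 11 ≡ 1 (mod 5). Now have -(1/5).
(1/5) = 1. Collecting the sign factors: -1.
Second factor (11536/6653):
Reduce the numerator: 11536 ≡ 4883 (mod 6653), so (11536/6653) = (4883/6653).
6653 ≡ 1 (mod 4), so quadratic reciprocity gives (4883/6653) = (6653/4883). Reduce: 6653 ≡ 1770 (mod 4883). Now have (1770/4883).
Factor out 2: 1770 = 2·885. Since 4883 ≡ 3 (mod 8), (2/4883) = -1. Now have -(885/4883).
885 ≡ 1 (mod 4), so quadratic reciprocity gives (885/4883) = (4883/885). Reduce: 4883 ≡ 458 (mod 885). Now have -(458/885).
Factor out 2: 458 = 2·229. Since 885 ≡ 5 (mod 8), (2/885) = -1. Now have (229/885).
229 ≡ 1 (mod 4), so quadratic reciprocity gives (229/885) = (885/229). Reduce: 885 ≡ 198 (mod 229). Now have (198/229).
Factor out 2: 198 = 2·99. Since 229 ≡ 5 (mod 8), (2/229) = -1. Now have -(99/229).
229 ≡ 1 (mod 4), so quadratic reciprocity gives (99/229) = (229/99). Reduce: 229 ≡ 31 (mod 99). Now have -(31/99).
Both 31 ≡ 3 and 99 ≡ 3 (mod 4), so reciprocity gives (31/99) = -(99/31). Reduce: 99 ≡ 6 (mod 31). Now have (6/31).
Factor out 2: 6 = 2·3. Since 31 ≡ 7 (mod 8), (2/31) = +1. Now have (3/31).
Both 3 ≡ 3 and 31 ≡ 3 (mod 4), so reciprocity gives (3/31) = -(31/3). Reduce: 31 ≡ 1 (mod 3). Now have -(1/3).
(1/3) = 1. Collecting the sign factors: -1.
Product: (-1)·(-1) = 1.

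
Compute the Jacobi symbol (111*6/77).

By multiplicativity, (111·6/77) = (111/77)·(6/77).
First factor (111/77):
(111/77)
  = (34/77)    [111 ≡ 34 mod 77]
  = -(17/77)    [77 ≡ 5 mod 8 ⇒ (2/77) = -1]
  = -(77/17)    [QR: 17 ≡ 1 mod 4, sign kept]
  = -(9/17)    [77 ≡ 9 mod 17]
  = -(17/9)    [QR: 9 ≡ 1 mod 4, sign kept]
  = -(8/9)    [17 ≡ 8 mod 9]
  = -(1/9)    [9 ≡ 1 mod 8 ⇒ (2/9)^3 = +1]
  = -1    [(1/9) = 1]
Second factor (6/77):
(6/77)
  = -(3/77)    [77 ≡ 5 mod 8 ⇒ (2/77) = -1]
  = -(77/3)    [QR: 77 ≡ 1 mod 4, sign kept]
  = -(2/3)    [77 ≡ 2 mod 3]
  = (1/3)    [3 ≡ 3 mod 8 ⇒ (2/3) = -1]
  = 1    [(1/3) = 1]
Product: (-1)·(1) = -1.

-1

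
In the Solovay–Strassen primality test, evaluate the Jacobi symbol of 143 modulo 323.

(143/323)
  = -(323/143)    [QR: both ≡ 3 mod 4, sign flips]
  = -(37/143)    [323 ≡ 37 mod 143]
  = -(143/37)    [QR: 37 ≡ 1 mod 4, sign kept]
  = -(32/37)    [143 ≡ 32 mod 37]
  = (1/37)    [37 ≡ 5 mod 8 ⇒ (2/37)^5 = -1]
  = 1    [(1/37) = 1]

1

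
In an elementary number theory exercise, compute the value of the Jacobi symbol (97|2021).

1

97 ≡ 1 (mod 4), so quadratic reciprocity gives (97|2021) = (2021|97). Reduce: 2021 ≡ 81 (mod 97). Now have (81|97).
81 ≡ 1 (mod 4), so quadratic reciprocity gives (81|97) = (97|81). Reduce: 97 ≡ 16 (mod 81). Now have (16|81).
Factor out 2: 16 = 2^4. Since 81 ≡ 1 (mod 8), (2|81) = +1, and (2|81)^4 = +1. Now have (1|81).
(1|81) = 1. Collecting the sign factors: 1.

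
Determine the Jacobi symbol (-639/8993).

-1

(-639/8993)
  = (639/8993)    [8993 ≡ 1 mod 4 ⇒ (-1/8993) = +1]
  = (8993/639)    [QR: 8993 ≡ 1 mod 4, sign kept]
  = (47/639)    [8993 ≡ 47 mod 639]
  = -(639/47)    [QR: both ≡ 3 mod 4, sign flips]
  = -(28/47)    [639 ≡ 28 mod 47]
  = -(7/47)    [47 ≡ 7 mod 8 ⇒ (2/47)^2 = +1]
  = (47/7)    [QR: both ≡ 3 mod 4, sign flips]
  = (5/7)    [47 ≡ 5 mod 7]
  = (7/5)    [QR: 5 ≡ 1 mod 4, sign kept]
  = (2/5)    [7 ≡ 2 mod 5]
  = -(1/5)    [5 ≡ 5 mod 8 ⇒ (2/5) = -1]
  = -1    [(1/5) = 1]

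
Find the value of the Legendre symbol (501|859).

(501|859)
  = (859|501)    [QR: 501 ≡ 1 mod 4, sign kept]
  = (358|501)    [859 ≡ 358 mod 501]
  = -(179|501)    [501 ≡ 5 mod 8 ⇒ (2|501) = -1]
  = -(501|179)    [QR: 501 ≡ 1 mod 4, sign kept]
  = -(143|179)    [501 ≡ 143 mod 179]
  = (179|143)    [QR: both ≡ 3 mod 4, sign flips]
  = (36|143)    [179 ≡ 36 mod 143]
  = (9|143)    [143 ≡ 7 mod 8 ⇒ (2|143)^2 = +1]
  = (143|9)    [QR: 9 ≡ 1 mod 4, sign kept]
  = (8|9)    [143 ≡ 8 mod 9]
  = (1|9)    [9 ≡ 1 mod 8 ⇒ (2|9)^3 = +1]
  = 1    [(1|9) = 1]

1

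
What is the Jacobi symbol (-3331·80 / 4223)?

By multiplicativity, (-3331·80 / 4223) = (-3331 / 4223)·(80 / 4223).
First factor (-3331 / 4223):
Pull out -1: (-3331 / 4223) = (-1 / 4223)·(3331 / 4223). Since 4223 ≡ 3 (mod 4), (-1 / 4223) = -1. Now have -(3331 / 4223).
Both 3331 ≡ 3 and 4223 ≡ 3 (mod 4), so reciprocity gives (3331 / 4223) = -(4223 / 3331). Reduce: 4223 ≡ 892 (mod 3331). Now have (892 / 3331).
Factor out 2: 892 = 2^2·223. Since 3331 ≡ 3 (mod 8), (2 / 3331) = -1, and (2 / 3331)^2 = +1. Now have (223 / 3331).
Both 223 ≡ 3 and 3331 ≡ 3 (mod 4), so reciprocity gives (223 / 3331) = -(3331 / 223). Reduce: 3331 ≡ 209 (mod 223). Now have -(209 / 223).
209 ≡ 1 (mod 4), so quadratic reciprocity gives (209 / 223) = (223 / 209). Reduce: 223 ≡ 14 (mod 209). Now have -(14 / 209).
Factor out 2: 14 = 2·7. Since 209 ≡ 1 (mod 8), (2 / 209) = +1. Now have -(7 / 209).
209 ≡ 1 (mod 4), so quadratic reciprocity gives (7 / 209) = (209 / 7). Reduce: 209 ≡ 6 (mod 7). Now have -(6 / 7).
Factor out 2: 6 = 2·3. Since 7 ≡ 7 (mod 8), (2 / 7) = +1. Now have -(3 / 7).
Both 3 ≡ 3 and 7 ≡ 3 (mod 4), so reciprocity gives (3 / 7) = -(7 / 3). Reduce: 7 ≡ 1 (mod 3). Now have (1 / 3).
(1 / 3) = 1. Collecting the sign factors: 1.
Second factor (80 / 4223):
Factor out 2: 80 = 2^4·5. Since 4223 ≡ 7 (mod 8), (2 / 4223) = +1, and (2 / 4223)^4 = +1. Now have (5 / 4223).
5 ≡ 1 (mod 4), so quadratic reciprocity gives (5 / 4223) = (4223 / 5). Reduce: 4223 ≡ 3 (mod 5). Now have (3 / 5).
5 ≡ 1 (mod 4), so quadratic reciprocity gives (3 / 5) = (5 / 3). Reduce: 5 ≡ 2 (mod 3). Now have (2 / 3).
Factor out 2: 2 = 2. Since 3 ≡ 3 (mod 8), (2 / 3) = -1. Now have -(1 / 3).
(1 / 3) = 1. Collecting the sign factors: -1.
Product: (1)·(-1) = -1.

-1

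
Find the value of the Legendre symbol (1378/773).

Reduce the numerator: 1378 ≡ 605 (mod 773), so (1378/773) = (605/773).
605 ≡ 1 (mod 4), so quadratic reciprocity gives (605/773) = (773/605). Reduce: 773 ≡ 168 (mod 605). Now have (168/605).
Factor out 2: 168 = 2^3·21. Since 605 ≡ 5 (mod 8), (2/605) = -1, and (2/605)^3 = -1. Now have -(21/605).
21 ≡ 1 (mod 4), so quadratic reciprocity gives (21/605) = (605/21). Reduce: 605 ≡ 17 (mod 21). Now have -(17/21).
17 ≡ 1 (mod 4), so quadratic reciprocity gives (17/21) = (21/17). Reduce: 21 ≡ 4 (mod 17). Now have -(4/17).
Factor out 2: 4 = 2^2. Since 17 ≡ 1 (mod 8), (2/17) = +1, and (2/17)^2 = +1. Now have -(1/17).
(1/17) = 1. Collecting the sign factors: -1.

-1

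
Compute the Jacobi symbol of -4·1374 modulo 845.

1

By multiplicativity, (-4·1374/845) = (-4/845)·(1374/845).
First factor (-4/845):
Reduce the numerator: -4 ≡ 841 (mod 845), so (-4/845) = (841/845).
841 ≡ 1 (mod 4), so quadratic reciprocity gives (841/845) = (845/841). Reduce: 845 ≡ 4 (mod 841). Now have (4/841).
Factor out 2: 4 = 2^2. Since 841 ≡ 1 (mod 8), (2/841) = +1, and (2/841)^2 = +1. Now have (1/841).
(1/841) = 1. Collecting the sign factors: 1.
Second factor (1374/845):
Reduce the numerator: 1374 ≡ 529 (mod 845), so (1374/845) = (529/845).
529 ≡ 1 (mod 4), so quadratic reciprocity gives (529/845) = (845/529). Reduce: 845 ≡ 316 (mod 529). Now have (316/529).
Factor out 2: 316 = 2^2·79. Since 529 ≡ 1 (mod 8), (2/529) = +1, and (2/529)^2 = +1. Now have (79/529).
529 ≡ 1 (mod 4), so quadratic reciprocity gives (79/529) = (529/79). Reduce: 529 ≡ 55 (mod 79). Now have (55/79).
Both 55 ≡ 3 and 79 ≡ 3 (mod 4), so reciprocity gives (55/79) = -(79/55). Reduce: 79 ≡ 24 (mod 55). Now have -(24/55).
Factor out 2: 24 = 2^3·3. Since 55 ≡ 7 (mod 8), (2/55) = +1, and (2/55)^3 = +1. Now have -(3/55).
Both 3 ≡ 3 and 55 ≡ 3 (mod 4), so reciprocity gives (3/55) = -(55/3). Reduce: 55 ≡ 1 (mod 3). Now have (1/3).
(1/3) = 1. Collecting the sign factors: 1.
Product: (1)·(1) = 1.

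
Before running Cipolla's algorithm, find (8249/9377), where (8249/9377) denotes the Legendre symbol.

-1

8249 ≡ 1 (mod 4), so quadratic reciprocity gives (8249/9377) = (9377/8249). Reduce: 9377 ≡ 1128 (mod 8249). Now have (1128/8249).
Factor out 2: 1128 = 2^3·141. Since 8249 ≡ 1 (mod 8), (2/8249) = +1, and (2/8249)^3 = +1. Now have (141/8249).
141 ≡ 1 (mod 4), so quadratic reciprocity gives (141/8249) = (8249/141). Reduce: 8249 ≡ 71 (mod 141). Now have (71/141).
141 ≡ 1 (mod 4), so quadratic reciprocity gives (71/141) = (141/71). Reduce: 141 ≡ 70 (mod 71). Now have (70/71).
Factor out 2: 70 = 2·35. Since 71 ≡ 7 (mod 8), (2/71) = +1. Now have (35/71).
Both 35 ≡ 3 and 71 ≡ 3 (mod 4), so reciprocity gives (35/71) = -(71/35). Reduce: 71 ≡ 1 (mod 35). Now have -(1/35).
(1/35) = 1. Collecting the sign factors: -1.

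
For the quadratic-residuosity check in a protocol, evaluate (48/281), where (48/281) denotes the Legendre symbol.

-1

Factor out 2: 48 = 2^4·3. Since 281 ≡ 1 (mod 8), (2/281) = +1, and (2/281)^4 = +1. Now have (3/281).
281 ≡ 1 (mod 4), so quadratic reciprocity gives (3/281) = (281/3). Reduce: 281 ≡ 2 (mod 3). Now have (2/3).
Factor out 2: 2 = 2. Since 3 ≡ 3 (mod 8), (2/3) = -1. Now have -(1/3).
(1/3) = 1. Collecting the sign factors: -1.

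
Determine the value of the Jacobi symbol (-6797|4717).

-1

Reduce the numerator: -6797 ≡ 2637 (mod 4717), so (-6797|4717) = (2637|4717).
2637 ≡ 1 (mod 4), so quadratic reciprocity gives (2637|4717) = (4717|2637). Reduce: 4717 ≡ 2080 (mod 2637). Now have (2080|2637).
Factor out 2: 2080 = 2^5·65. Since 2637 ≡ 5 (mod 8), (2|2637) = -1, and (2|2637)^5 = -1. Now have -(65|2637).
65 ≡ 1 (mod 4), so quadratic reciprocity gives (65|2637) = (2637|65). Reduce: 2637 ≡ 37 (mod 65). Now have -(37|65).
37 ≡ 1 (mod 4), so quadratic reciprocity gives (37|65) = (65|37). Reduce: 65 ≡ 28 (mod 37). Now have -(28|37).
Factor out 2: 28 = 2^2·7. Since 37 ≡ 5 (mod 8), (2|37) = -1, and (2|37)^2 = +1. Now have -(7|37).
37 ≡ 1 (mod 4), so quadratic reciprocity gives (7|37) = (37|7). Reduce: 37 ≡ 2 (mod 7). Now have -(2|7).
Factor out 2: 2 = 2. Since 7 ≡ 7 (mod 8), (2|7) = +1. Now have -(1|7).
(1|7) = 1. Collecting the sign factors: -1.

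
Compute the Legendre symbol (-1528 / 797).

(-1528 / 797)
  = (66 / 797)    [-1528 ≡ 66 mod 797]
  = -(33 / 797)    [797 ≡ 5 mod 8 ⇒ (2 / 797) = -1]
  = -(797 / 33)    [QR: 33 ≡ 1 mod 4, sign kept]
  = -(5 / 33)    [797 ≡ 5 mod 33]
  = -(33 / 5)    [QR: 5 ≡ 1 mod 4, sign kept]
  = -(3 / 5)    [33 ≡ 3 mod 5]
  = -(5 / 3)    [QR: 5 ≡ 1 mod 4, sign kept]
  = -(2 / 3)    [5 ≡ 2 mod 3]
  = (1 / 3)    [3 ≡ 3 mod 8 ⇒ (2 / 3) = -1]
  = 1    [(1 / 3) = 1]

1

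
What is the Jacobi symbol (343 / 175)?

Reduce the numerator: 343 ≡ 168 (mod 175), so (343 / 175) = (168 / 175).
Factor out 2: 168 = 2^3·21. Since 175 ≡ 7 (mod 8), (2 / 175) = +1, and (2 / 175)^3 = +1. Now have (21 / 175).
21 ≡ 1 (mod 4), so quadratic reciprocity gives (21 / 175) = (175 / 21). Reduce: 175 ≡ 7 (mod 21). Now have (7 / 21).
21 ≡ 1 (mod 4), so quadratic reciprocity gives (7 / 21) = (21 / 7). Reduce: 21 ≡ 0 (mod 7). Now have (0 / 7).
The numerator is now 0 with denominator 7 > 1: the symbol is 0.

0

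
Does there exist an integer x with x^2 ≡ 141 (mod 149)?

141 ≡ 1 (mod 4), so quadratic reciprocity gives (141/149) = (149/141). Reduce: 149 ≡ 8 (mod 141). Now have (8/141).
Factor out 2: 8 = 2^3. Since 141 ≡ 5 (mod 8), (2/141) = -1, and (2/141)^3 = -1. Now have -(1/141).
(1/141) = 1. Collecting the sign factors: -1.
The Legendre symbol is -1, so x^2 ≡ 141 (mod 149) has no solution.

no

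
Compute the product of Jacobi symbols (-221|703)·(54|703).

By multiplicativity, (-221·54|703) = (-221|703)·(54|703).
First factor (-221|703):
(-221|703)
  = -(221|703)    [703 ≡ 3 mod 4 ⇒ (-1|703) = -1]
  = -(703|221)    [QR: 221 ≡ 1 mod 4, sign kept]
  = -(40|221)    [703 ≡ 40 mod 221]
  = (5|221)    [221 ≡ 5 mod 8 ⇒ (2|221)^3 = -1]
  = (221|5)    [QR: 5 ≡ 1 mod 4, sign kept]
  = (1|5)    [221 ≡ 1 mod 5]
  = 1    [(1|5) = 1]
Second factor (54|703):
(54|703)
  = (27|703)    [703 ≡ 7 mod 8 ⇒ (2|703) = +1]
  = -(703|27)    [QR: both ≡ 3 mod 4, sign flips]
  = -(1|27)    [703 ≡ 1 mod 27]
  = -1    [(1|27) = 1]
Product: (1)·(-1) = -1.

-1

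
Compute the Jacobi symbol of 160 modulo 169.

1

Factor out 2: 160 = 2^5·5. Since 169 ≡ 1 (mod 8), (2|169) = +1, and (2|169)^5 = +1. Now have (5|169).
5 ≡ 1 (mod 4), so quadratic reciprocity gives (5|169) = (169|5). Reduce: 169 ≡ 4 (mod 5). Now have (4|5).
Factor out 2: 4 = 2^2. Since 5 ≡ 5 (mod 8), (2|5) = -1, and (2|5)^2 = +1. Now have (1|5).
(1|5) = 1. Collecting the sign factors: 1.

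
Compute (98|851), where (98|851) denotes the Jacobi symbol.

-1

(98|851)
  = -(49|851)    [851 ≡ 3 mod 8 ⇒ (2|851) = -1]
  = -(851|49)    [QR: 49 ≡ 1 mod 4, sign kept]
  = -(18|49)    [851 ≡ 18 mod 49]
  = -(9|49)    [49 ≡ 1 mod 8 ⇒ (2|49) = +1]
  = -(49|9)    [QR: 9 ≡ 1 mod 4, sign kept]
  = -(4|9)    [49 ≡ 4 mod 9]
  = -(1|9)    [9 ≡ 1 mod 8 ⇒ (2|9)^2 = +1]
  = -1    [(1|9) = 1]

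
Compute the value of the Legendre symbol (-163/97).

(-163/97)
  = (31/97)    [-163 ≡ 31 mod 97]
  = (97/31)    [QR: 97 ≡ 1 mod 4, sign kept]
  = (4/31)    [97 ≡ 4 mod 31]
  = (1/31)    [31 ≡ 7 mod 8 ⇒ (2/31)^2 = +1]
  = 1    [(1/31) = 1]

1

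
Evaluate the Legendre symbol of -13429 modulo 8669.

(-13429|8669)
  = (3909|8669)    [-13429 ≡ 3909 mod 8669]
  = (8669|3909)    [QR: 3909 ≡ 1 mod 4, sign kept]
  = (851|3909)    [8669 ≡ 851 mod 3909]
  = (3909|851)    [QR: 3909 ≡ 1 mod 4, sign kept]
  = (505|851)    [3909 ≡ 505 mod 851]
  = (851|505)    [QR: 505 ≡ 1 mod 4, sign kept]
  = (346|505)    [851 ≡ 346 mod 505]
  = (173|505)    [505 ≡ 1 mod 8 ⇒ (2|505) = +1]
  = (505|173)    [QR: 173 ≡ 1 mod 4, sign kept]
  = (159|173)    [505 ≡ 159 mod 173]
  = (173|159)    [QR: 173 ≡ 1 mod 4, sign kept]
  = (14|159)    [173 ≡ 14 mod 159]
  = (7|159)    [159 ≡ 7 mod 8 ⇒ (2|159) = +1]
  = -(159|7)    [QR: both ≡ 3 mod 4, sign flips]
  = -(5|7)    [159 ≡ 5 mod 7]
  = -(7|5)    [QR: 5 ≡ 1 mod 4, sign kept]
  = -(2|5)    [7 ≡ 2 mod 5]
  = (1|5)    [5 ≡ 5 mod 8 ⇒ (2|5) = -1]
  = 1    [(1|5) = 1]

1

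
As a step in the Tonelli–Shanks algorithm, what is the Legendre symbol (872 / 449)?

-1

Reduce the numerator: 872 ≡ 423 (mod 449), so (872 / 449) = (423 / 449).
449 ≡ 1 (mod 4), so quadratic reciprocity gives (423 / 449) = (449 / 423). Reduce: 449 ≡ 26 (mod 423). Now have (26 / 423).
Factor out 2: 26 = 2·13. Since 423 ≡ 7 (mod 8), (2 / 423) = +1. Now have (13 / 423).
13 ≡ 1 (mod 4), so quadratic reciprocity gives (13 / 423) = (423 / 13). Reduce: 423 ≡ 7 (mod 13). Now have (7 / 13).
13 ≡ 1 (mod 4), so quadratic reciprocity gives (7 / 13) = (13 / 7). Reduce: 13 ≡ 6 (mod 7). Now have (6 / 7).
Factor out 2: 6 = 2·3. Since 7 ≡ 7 (mod 8), (2 / 7) = +1. Now have (3 / 7).
Both 3 ≡ 3 and 7 ≡ 3 (mod 4), so reciprocity gives (3 / 7) = -(7 / 3). Reduce: 7 ≡ 1 (mod 3). Now have -(1 / 3).
(1 / 3) = 1. Collecting the sign factors: -1.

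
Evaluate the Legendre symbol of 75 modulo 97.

(75|97)
  = (97|75)    [QR: 97 ≡ 1 mod 4, sign kept]
  = (22|75)    [97 ≡ 22 mod 75]
  = -(11|75)    [75 ≡ 3 mod 8 ⇒ (2|75) = -1]
  = (75|11)    [QR: both ≡ 3 mod 4, sign flips]
  = (9|11)    [75 ≡ 9 mod 11]
  = (11|9)    [QR: 9 ≡ 1 mod 4, sign kept]
  = (2|9)    [11 ≡ 2 mod 9]
  = (1|9)    [9 ≡ 1 mod 8 ⇒ (2|9) = +1]
  = 1    [(1|9) = 1]

1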